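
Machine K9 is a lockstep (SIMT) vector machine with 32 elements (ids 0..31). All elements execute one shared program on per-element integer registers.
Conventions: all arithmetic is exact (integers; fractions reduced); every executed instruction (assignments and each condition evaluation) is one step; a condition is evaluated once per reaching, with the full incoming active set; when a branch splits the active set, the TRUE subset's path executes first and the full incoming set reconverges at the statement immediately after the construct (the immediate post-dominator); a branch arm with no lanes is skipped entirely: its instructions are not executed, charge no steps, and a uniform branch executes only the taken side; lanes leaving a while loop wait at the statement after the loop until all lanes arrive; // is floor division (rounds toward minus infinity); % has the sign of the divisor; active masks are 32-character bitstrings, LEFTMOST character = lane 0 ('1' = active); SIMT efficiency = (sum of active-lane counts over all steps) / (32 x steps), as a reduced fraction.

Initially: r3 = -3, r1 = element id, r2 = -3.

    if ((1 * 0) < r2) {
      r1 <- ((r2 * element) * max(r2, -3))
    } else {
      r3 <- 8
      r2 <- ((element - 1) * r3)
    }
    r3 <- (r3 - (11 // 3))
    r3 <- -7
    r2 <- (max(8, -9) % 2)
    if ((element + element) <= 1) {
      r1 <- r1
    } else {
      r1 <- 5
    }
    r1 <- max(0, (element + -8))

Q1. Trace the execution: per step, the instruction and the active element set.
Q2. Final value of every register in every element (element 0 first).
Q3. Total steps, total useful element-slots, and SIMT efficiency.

step 0: eval ((1 * 0) < r2)          11111111111111111111111111111111
step 1: r3 <- 8                      11111111111111111111111111111111
step 2: r2 <- ((element - 1) * r3)   11111111111111111111111111111111
step 3: r3 <- (r3 - (11 // 3))       11111111111111111111111111111111
step 4: r3 <- -7                     11111111111111111111111111111111
step 5: r2 <- (max(8, -9) % 2)       11111111111111111111111111111111
step 6: eval ((element + element) <= 1) 11111111111111111111111111111111
step 7: r1 <- r1                     10000000000000000000000000000000
step 8: r1 <- 5                      01111111111111111111111111111111
step 9: r1 <- max(0, (element + -8)) 11111111111111111111111111111111

Answer: 10 steps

r3: -7,-7,-7,-7,-7,-7,-7,-7,-7,-7,-7,-7,-7,-7,-7,-7,-7,-7,-7,-7,-7,-7,-7,-7,-7,-7,-7,-7,-7,-7,-7,-7
r1: 0,0,0,0,0,0,0,0,0,1,2,3,4,5,6,7,8,9,10,11,12,13,14,15,16,17,18,19,20,21,22,23
r2: 0,0,0,0,0,0,0,0,0,0,0,0,0,0,0,0,0,0,0,0,0,0,0,0,0,0,0,0,0,0,0,0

steps = 10; useful = 288; efficiency = 288/320 = 9/10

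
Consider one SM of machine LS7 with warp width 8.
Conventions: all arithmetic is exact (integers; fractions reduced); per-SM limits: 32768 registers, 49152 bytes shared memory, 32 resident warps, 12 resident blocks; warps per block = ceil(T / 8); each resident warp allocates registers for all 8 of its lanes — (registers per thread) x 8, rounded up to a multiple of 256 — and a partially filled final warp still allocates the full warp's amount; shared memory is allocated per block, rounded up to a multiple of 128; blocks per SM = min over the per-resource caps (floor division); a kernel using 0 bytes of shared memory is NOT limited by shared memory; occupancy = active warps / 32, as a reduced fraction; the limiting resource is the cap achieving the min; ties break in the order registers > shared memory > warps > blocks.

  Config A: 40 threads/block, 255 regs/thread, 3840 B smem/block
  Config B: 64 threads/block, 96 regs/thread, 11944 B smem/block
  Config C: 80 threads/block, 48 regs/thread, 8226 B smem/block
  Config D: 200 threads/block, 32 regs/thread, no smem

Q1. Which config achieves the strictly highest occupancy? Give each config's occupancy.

occupancies: A 15/32, B 1, C 15/16, D 25/32

Answer: B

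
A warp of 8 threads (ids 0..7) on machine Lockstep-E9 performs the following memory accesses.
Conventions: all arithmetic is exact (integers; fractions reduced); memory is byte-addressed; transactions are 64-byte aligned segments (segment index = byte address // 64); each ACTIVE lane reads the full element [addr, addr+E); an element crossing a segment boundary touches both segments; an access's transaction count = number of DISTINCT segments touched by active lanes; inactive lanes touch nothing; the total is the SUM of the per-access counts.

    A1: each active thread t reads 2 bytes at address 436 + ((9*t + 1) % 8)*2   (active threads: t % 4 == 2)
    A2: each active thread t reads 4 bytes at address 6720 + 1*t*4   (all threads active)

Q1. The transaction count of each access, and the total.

A1: 2 transactions
A2: 1 transaction

Answer: 2,1; total 3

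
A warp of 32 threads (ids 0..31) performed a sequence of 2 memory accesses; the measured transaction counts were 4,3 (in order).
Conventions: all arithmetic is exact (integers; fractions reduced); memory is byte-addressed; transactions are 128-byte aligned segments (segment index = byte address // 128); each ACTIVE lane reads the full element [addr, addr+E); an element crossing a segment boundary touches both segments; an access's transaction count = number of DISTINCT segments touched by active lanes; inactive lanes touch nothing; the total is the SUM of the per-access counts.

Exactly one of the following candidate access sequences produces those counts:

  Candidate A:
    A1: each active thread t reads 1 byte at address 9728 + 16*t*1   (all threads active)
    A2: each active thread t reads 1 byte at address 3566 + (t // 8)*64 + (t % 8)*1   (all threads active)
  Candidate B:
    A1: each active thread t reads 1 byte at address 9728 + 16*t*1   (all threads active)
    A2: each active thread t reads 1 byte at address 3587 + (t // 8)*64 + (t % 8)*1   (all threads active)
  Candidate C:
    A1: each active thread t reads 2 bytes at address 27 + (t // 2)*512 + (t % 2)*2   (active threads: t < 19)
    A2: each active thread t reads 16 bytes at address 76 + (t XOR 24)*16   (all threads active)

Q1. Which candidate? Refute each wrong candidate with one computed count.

B: A2 gives 2 transactions, not 3
C: A1 gives 10 transactions, not 4
A: all counts match (4,3)

Answer: A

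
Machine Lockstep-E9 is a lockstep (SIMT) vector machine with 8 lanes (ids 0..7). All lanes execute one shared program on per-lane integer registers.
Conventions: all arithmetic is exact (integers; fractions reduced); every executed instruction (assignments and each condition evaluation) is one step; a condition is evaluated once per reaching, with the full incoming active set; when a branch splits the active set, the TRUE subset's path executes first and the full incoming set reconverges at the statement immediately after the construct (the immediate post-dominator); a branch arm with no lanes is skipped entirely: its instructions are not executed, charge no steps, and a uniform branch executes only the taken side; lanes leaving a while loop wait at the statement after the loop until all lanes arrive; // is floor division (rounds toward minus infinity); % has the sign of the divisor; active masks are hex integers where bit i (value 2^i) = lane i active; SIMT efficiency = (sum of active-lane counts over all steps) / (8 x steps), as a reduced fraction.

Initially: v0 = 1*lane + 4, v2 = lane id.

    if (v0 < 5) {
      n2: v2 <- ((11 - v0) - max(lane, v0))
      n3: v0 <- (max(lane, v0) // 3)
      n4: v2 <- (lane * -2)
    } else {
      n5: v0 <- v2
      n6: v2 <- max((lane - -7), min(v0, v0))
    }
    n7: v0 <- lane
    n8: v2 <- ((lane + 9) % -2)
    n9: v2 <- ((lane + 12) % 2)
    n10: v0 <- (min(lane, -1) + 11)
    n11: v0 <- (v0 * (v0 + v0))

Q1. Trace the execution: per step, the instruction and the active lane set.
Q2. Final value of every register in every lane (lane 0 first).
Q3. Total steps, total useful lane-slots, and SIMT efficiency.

step 0: eval (v0 < 5)                0xff
step 1: v2 <- ((11 - v0) - max(lane, v0)) 0x01
step 2: v0 <- (max(lane, v0) // 3)   0x01
step 3: v2 <- (lane * -2)            0x01
step 4: v0 <- v2                     0xfe
step 5: v2 <- max((lane - -7), min(v0, v0)) 0xfe
step 6: v0 <- lane                   0xff
step 7: v2 <- ((lane + 9) % -2)      0xff
step 8: v2 <- ((lane + 12) % 2)      0xff
step 9: v0 <- (min(lane, -1) + 11)   0xff
step 10: v0 <- (v0 * (v0 + v0))       0xff

Answer: 11 steps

v0: 200,200,200,200,200,200,200,200
v2: 0,1,0,1,0,1,0,1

steps = 11; useful = 65; efficiency = 65/88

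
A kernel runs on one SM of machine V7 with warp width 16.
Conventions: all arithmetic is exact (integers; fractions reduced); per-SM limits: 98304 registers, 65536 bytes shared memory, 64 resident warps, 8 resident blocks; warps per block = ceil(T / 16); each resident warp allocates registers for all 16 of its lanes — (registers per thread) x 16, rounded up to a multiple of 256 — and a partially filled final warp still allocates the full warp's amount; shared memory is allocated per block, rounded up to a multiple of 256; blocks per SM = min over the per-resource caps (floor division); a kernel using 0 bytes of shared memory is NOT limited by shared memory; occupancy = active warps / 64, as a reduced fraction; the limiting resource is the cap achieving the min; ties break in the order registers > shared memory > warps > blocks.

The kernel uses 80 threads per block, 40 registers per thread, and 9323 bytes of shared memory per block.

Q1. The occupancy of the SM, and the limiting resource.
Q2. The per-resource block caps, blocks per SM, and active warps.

Answer: occupancy 15/32, limited by shared memory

registers: 25 blocks
shared memory: 6 blocks
warps: 12 blocks
blocks: 8 blocks

Answer: 6 blocks, 30 active warps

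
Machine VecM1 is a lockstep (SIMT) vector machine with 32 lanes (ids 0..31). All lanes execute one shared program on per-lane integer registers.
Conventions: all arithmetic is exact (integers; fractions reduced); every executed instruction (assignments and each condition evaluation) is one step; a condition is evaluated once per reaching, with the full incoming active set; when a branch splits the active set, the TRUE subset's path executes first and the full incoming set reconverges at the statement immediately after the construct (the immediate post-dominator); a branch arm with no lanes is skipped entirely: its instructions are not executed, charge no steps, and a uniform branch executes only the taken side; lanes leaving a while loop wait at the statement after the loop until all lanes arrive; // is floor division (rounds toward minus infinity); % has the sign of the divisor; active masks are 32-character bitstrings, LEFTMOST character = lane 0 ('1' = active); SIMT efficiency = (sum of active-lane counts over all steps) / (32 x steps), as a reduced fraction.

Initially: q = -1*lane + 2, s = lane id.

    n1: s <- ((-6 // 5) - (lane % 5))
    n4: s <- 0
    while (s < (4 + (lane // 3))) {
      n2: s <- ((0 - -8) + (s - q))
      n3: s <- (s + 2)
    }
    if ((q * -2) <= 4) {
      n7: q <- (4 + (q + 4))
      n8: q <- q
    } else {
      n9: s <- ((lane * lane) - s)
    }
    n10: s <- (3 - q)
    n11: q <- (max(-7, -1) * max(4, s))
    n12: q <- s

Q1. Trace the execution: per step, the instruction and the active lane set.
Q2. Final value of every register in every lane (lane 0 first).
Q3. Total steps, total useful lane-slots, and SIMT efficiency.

step 0: s <- ((-6 // 5) - (lane % 5)) 11111111111111111111111111111111
step 1: s <- 0                       11111111111111111111111111111111
step 2: eval (s < (4 + (lane // 3))) 11111111111111111111111111111111
step 3: s <- ((0 - -8) + (s - q))    11111111111111111111111111111111
step 4: s <- (s + 2)                 11111111111111111111111111111111
step 5: eval (s < (4 + (lane // 3))) 11111111111111111111111111111111
step 6: eval ((q * -2) <= 4)         11111111111111111111111111111111
step 7: q <- (4 + (q + 4))           11111000000000000000000000000000
step 8: q <- q                       11111000000000000000000000000000
step 9: s <- ((lane * lane) - s)     00000111111111111111111111111111
step 10: s <- (3 - q)                 11111111111111111111111111111111
step 11: q <- (max(-7, -1) * max(4, s)) 11111111111111111111111111111111
step 12: q <- s                       11111111111111111111111111111111

Answer: 13 steps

q: -7,-6,-5,-4,-3,6,7,8,9,10,11,12,13,14,15,16,17,18,19,20,21,22,23,24,25,26,27,28,29,30,31,32
s: -7,-6,-5,-4,-3,6,7,8,9,10,11,12,13,14,15,16,17,18,19,20,21,22,23,24,25,26,27,28,29,30,31,32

steps = 13; useful = 357; efficiency = 357/416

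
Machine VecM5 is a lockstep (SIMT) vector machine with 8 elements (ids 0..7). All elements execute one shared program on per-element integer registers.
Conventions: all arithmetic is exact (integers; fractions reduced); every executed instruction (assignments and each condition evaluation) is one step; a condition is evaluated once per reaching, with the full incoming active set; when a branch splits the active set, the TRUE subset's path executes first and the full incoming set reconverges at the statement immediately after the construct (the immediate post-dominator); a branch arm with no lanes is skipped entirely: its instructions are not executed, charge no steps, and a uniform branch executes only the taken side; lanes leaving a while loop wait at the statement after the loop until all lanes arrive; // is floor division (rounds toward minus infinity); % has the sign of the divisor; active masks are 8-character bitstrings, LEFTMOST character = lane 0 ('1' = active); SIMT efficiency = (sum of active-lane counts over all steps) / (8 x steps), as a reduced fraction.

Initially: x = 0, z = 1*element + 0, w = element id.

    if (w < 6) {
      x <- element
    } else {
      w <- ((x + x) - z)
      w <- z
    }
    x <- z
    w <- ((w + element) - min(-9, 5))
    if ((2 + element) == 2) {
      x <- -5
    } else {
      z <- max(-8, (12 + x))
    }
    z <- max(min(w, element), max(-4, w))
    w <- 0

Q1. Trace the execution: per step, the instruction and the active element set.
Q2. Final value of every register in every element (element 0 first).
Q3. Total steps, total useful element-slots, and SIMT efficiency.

step 0: eval (w < 6)                 11111111
step 1: x <- element                 11111100
step 2: w <- ((x + x) - z)           00000011
step 3: w <- z                       00000011
step 4: x <- z                       11111111
step 5: w <- ((w + element) - min(-9, 5)) 11111111
step 6: eval ((2 + element) == 2)    11111111
step 7: x <- -5                      10000000
step 8: z <- max(-8, (12 + x))       01111111
step 9: z <- max(min(w, element), max(-4, w)) 11111111
step 10: w <- 0                       11111111

Answer: 11 steps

x: -5,1,2,3,4,5,6,7
z: 9,11,13,15,17,19,21,23
w: 0,0,0,0,0,0,0,0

steps = 11; useful = 66; efficiency = 66/88 = 3/4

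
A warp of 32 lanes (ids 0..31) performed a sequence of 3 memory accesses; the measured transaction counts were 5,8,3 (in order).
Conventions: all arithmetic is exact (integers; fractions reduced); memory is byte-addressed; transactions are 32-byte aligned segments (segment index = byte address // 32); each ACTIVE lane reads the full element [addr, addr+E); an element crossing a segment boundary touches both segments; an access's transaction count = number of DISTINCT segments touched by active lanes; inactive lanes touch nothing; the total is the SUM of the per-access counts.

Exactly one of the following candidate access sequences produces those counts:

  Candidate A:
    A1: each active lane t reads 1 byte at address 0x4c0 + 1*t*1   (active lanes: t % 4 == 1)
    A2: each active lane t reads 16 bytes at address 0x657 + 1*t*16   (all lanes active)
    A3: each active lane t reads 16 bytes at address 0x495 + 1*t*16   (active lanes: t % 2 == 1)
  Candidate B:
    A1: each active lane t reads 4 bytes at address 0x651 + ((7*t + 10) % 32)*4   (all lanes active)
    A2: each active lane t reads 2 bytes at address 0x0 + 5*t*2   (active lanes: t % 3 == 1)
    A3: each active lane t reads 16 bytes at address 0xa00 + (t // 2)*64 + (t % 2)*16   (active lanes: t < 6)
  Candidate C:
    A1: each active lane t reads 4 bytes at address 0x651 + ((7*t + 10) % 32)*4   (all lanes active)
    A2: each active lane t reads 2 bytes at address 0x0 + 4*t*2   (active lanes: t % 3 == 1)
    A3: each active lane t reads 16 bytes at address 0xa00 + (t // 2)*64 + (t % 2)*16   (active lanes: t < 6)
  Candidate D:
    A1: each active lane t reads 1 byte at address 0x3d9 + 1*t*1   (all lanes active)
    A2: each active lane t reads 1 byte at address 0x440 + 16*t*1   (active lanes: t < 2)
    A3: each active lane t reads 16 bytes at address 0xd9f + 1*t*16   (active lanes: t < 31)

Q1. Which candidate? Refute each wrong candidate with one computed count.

A: A1 gives 1 transaction, not 5
B: A2 gives 10 transactions, not 8
D: A1 gives 2 transactions, not 5
C: all counts match (5,8,3)

Answer: C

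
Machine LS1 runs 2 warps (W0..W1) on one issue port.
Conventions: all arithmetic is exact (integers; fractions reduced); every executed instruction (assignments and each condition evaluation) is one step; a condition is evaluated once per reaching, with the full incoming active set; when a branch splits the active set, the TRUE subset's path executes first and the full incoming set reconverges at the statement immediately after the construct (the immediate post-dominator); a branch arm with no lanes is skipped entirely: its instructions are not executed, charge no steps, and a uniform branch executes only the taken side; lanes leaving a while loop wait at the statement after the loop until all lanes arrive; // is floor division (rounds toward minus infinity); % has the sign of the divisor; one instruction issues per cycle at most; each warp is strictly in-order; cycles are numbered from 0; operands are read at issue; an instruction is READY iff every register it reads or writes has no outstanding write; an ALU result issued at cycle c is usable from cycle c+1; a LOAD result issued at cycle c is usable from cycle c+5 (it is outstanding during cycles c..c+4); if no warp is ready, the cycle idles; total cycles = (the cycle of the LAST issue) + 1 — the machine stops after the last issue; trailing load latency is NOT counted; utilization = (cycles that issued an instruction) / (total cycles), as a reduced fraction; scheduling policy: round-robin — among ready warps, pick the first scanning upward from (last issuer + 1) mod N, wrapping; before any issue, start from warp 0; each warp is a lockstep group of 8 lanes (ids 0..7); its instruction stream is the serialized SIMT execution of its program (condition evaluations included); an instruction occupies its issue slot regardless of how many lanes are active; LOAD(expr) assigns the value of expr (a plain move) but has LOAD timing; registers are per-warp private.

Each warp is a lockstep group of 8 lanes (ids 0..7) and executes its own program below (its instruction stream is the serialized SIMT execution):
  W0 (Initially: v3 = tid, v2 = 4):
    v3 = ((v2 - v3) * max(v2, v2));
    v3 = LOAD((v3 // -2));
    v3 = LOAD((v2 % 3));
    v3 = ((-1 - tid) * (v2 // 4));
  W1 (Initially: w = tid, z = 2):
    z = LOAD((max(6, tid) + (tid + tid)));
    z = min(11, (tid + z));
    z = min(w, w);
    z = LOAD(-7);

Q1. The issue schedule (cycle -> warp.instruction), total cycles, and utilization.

cycle 0: W0.I0
cycle 1: W1.I0
cycle 2: W0.I1
cycle 3: idle
cycle 4: idle
cycle 5: idle
cycle 6: W1.I1
cycle 7: W0.I2
cycle 8: W1.I2
cycle 9: W1.I3
cycle 10: idle
cycle 11: idle
cycle 12: W0.I3

Answer: 13 cycles, utilization 8/13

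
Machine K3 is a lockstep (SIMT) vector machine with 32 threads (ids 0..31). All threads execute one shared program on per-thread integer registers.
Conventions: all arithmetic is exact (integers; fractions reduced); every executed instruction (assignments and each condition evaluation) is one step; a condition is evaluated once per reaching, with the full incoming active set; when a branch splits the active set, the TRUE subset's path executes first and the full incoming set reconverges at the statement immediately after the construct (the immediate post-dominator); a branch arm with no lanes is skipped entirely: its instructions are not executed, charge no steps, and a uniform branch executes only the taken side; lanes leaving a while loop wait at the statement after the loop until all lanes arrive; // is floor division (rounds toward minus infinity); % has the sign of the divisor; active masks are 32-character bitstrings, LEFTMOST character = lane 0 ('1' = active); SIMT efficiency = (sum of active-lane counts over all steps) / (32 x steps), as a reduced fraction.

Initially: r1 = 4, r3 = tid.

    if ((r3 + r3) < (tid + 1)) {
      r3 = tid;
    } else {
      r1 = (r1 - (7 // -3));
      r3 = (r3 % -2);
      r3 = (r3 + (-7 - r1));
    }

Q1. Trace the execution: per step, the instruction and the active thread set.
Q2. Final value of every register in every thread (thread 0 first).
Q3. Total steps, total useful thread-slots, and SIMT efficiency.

step 0: eval ((r3 + r3) < (tid + 1)) 11111111111111111111111111111111
step 1: r3 <- tid                    10000000000000000000000000000000
step 2: r1 <- (r1 - (7 // -3))       01111111111111111111111111111111
step 3: r3 <- (r3 % -2)              01111111111111111111111111111111
step 4: r3 <- (r3 + (-7 - r1))       01111111111111111111111111111111

Answer: 5 steps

r1: 4,7,7,7,7,7,7,7,7,7,7,7,7,7,7,7,7,7,7,7,7,7,7,7,7,7,7,7,7,7,7,7
r3: 0,-15,-14,-15,-14,-15,-14,-15,-14,-15,-14,-15,-14,-15,-14,-15,-14,-15,-14,-15,-14,-15,-14,-15,-14,-15,-14,-15,-14,-15,-14,-15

steps = 5; useful = 126; efficiency = 126/160 = 63/80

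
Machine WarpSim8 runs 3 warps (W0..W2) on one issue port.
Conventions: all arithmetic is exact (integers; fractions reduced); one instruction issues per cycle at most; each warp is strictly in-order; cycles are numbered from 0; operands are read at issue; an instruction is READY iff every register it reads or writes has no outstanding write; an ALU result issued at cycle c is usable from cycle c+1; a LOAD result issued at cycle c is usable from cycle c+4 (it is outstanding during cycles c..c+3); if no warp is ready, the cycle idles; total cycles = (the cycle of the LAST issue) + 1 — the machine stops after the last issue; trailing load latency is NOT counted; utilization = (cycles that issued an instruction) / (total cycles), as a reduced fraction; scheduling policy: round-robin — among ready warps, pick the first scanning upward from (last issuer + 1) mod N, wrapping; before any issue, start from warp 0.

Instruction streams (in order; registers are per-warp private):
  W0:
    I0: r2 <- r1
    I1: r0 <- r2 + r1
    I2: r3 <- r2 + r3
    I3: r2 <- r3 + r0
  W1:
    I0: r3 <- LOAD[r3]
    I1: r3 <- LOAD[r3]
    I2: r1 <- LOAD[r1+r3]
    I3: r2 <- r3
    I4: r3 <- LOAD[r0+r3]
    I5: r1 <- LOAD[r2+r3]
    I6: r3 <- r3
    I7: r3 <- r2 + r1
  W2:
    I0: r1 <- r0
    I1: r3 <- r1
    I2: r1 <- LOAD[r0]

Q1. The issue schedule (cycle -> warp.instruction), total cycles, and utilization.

cycle 0: W0.I0
cycle 1: W1.I0
cycle 2: W2.I0
cycle 3: W0.I1
cycle 4: W2.I1
cycle 5: W0.I2
cycle 6: W1.I1
cycle 7: W2.I2
cycle 8: W0.I3
cycle 9: idle
cycle 10: W1.I2
cycle 11: W1.I3
cycle 12: W1.I4
cycle 13: idle
cycle 14: idle
cycle 15: idle
cycle 16: W1.I5
cycle 17: W1.I6
cycle 18: idle
cycle 19: idle
cycle 20: W1.I7

Answer: 21 cycles, utilization 5/7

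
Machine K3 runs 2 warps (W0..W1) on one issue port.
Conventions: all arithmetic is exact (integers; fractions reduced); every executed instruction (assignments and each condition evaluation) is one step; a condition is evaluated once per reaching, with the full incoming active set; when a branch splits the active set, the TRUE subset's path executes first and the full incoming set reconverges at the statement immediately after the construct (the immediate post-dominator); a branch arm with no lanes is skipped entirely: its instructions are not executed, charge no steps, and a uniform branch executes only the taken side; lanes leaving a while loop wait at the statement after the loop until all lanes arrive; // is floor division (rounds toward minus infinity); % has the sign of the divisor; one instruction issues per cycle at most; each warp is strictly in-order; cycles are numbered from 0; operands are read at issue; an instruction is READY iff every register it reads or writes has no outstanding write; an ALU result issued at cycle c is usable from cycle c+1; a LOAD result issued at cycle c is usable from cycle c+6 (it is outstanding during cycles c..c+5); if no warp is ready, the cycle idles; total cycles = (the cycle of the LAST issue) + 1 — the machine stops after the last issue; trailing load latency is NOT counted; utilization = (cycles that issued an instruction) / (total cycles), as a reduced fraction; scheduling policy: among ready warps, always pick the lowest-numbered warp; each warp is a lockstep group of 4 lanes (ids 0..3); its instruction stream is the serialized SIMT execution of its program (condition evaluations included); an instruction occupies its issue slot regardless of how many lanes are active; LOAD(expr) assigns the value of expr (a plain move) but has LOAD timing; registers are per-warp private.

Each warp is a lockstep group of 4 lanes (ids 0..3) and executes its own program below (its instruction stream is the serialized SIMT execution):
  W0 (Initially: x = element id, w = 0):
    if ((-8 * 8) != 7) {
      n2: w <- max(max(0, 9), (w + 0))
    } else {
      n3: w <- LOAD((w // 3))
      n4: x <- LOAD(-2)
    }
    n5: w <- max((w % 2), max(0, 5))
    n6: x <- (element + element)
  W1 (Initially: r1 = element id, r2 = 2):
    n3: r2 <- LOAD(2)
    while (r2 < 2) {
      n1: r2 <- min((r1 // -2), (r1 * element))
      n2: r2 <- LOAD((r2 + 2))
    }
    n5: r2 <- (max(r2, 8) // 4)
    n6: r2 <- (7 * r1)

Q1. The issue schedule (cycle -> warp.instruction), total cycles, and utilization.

cycle 0: W0.I0
cycle 1: W0.I1
cycle 2: W0.I2
cycle 3: W0.I3
cycle 4: W1.I0
cycle 5: idle
cycle 6: idle
cycle 7: idle
cycle 8: idle
cycle 9: idle
cycle 10: W1.I1
cycle 11: W1.I2
cycle 12: W1.I3

Answer: 13 cycles, utilization 8/13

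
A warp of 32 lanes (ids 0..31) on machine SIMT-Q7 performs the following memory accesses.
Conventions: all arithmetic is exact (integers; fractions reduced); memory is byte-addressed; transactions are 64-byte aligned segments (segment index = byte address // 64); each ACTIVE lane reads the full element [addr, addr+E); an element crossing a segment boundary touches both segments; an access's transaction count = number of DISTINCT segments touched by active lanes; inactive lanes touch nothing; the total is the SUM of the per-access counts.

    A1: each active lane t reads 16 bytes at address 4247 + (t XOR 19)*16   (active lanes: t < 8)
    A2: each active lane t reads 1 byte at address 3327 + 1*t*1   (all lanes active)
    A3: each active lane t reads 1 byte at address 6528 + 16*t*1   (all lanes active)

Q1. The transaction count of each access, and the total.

A1: 3 transactions
A2: 2 transactions
A3: 8 transactions

Answer: 3,2,8; total 13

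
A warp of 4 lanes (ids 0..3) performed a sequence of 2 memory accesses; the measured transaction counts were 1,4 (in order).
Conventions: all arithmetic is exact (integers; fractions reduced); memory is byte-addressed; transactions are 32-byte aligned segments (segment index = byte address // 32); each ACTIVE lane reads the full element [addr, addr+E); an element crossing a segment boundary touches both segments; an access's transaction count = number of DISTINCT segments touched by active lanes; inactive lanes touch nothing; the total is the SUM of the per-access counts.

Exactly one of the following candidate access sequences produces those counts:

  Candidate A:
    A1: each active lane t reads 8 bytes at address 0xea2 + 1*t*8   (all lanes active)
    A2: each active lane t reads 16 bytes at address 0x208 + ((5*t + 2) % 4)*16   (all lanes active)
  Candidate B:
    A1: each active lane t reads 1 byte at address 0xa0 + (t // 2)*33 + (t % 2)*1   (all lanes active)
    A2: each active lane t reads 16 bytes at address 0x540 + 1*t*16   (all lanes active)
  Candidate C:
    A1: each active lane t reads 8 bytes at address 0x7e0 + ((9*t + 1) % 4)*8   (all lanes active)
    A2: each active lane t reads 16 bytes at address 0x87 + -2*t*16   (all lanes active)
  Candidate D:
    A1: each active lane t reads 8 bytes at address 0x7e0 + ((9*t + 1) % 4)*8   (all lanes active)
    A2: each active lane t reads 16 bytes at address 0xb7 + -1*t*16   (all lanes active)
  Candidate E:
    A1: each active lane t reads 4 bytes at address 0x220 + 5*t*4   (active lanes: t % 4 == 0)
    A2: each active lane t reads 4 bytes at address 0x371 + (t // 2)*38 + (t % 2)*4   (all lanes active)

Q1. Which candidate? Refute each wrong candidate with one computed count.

A: A1 gives 2 transactions, not 1
B: A1 gives 2 transactions, not 1
D: A2 gives 3 transactions, not 4
E: A2 gives 2 transactions, not 4
C: all counts match (1,4)

Answer: C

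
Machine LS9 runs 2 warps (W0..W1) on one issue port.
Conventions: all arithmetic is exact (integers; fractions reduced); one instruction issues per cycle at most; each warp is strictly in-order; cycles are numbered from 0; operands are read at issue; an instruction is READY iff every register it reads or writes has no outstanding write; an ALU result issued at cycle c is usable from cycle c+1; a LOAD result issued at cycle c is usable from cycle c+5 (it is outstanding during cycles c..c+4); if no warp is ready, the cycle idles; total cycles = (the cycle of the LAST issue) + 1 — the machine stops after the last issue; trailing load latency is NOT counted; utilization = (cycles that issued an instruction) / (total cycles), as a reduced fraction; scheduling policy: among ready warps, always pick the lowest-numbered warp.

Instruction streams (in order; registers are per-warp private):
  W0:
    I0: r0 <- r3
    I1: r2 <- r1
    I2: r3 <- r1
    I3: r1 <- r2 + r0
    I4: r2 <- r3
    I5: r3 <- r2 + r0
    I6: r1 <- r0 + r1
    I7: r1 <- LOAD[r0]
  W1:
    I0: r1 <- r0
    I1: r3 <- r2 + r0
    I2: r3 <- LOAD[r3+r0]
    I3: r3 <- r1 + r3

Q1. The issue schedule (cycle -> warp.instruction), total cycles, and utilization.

cycle 0: W0.I0
cycle 1: W0.I1
cycle 2: W0.I2
cycle 3: W0.I3
cycle 4: W0.I4
cycle 5: W0.I5
cycle 6: W0.I6
cycle 7: W0.I7
cycle 8: W1.I0
cycle 9: W1.I1
cycle 10: W1.I2
cycle 11: idle
cycle 12: idle
cycle 13: idle
cycle 14: idle
cycle 15: W1.I3

Answer: 16 cycles, utilization 3/4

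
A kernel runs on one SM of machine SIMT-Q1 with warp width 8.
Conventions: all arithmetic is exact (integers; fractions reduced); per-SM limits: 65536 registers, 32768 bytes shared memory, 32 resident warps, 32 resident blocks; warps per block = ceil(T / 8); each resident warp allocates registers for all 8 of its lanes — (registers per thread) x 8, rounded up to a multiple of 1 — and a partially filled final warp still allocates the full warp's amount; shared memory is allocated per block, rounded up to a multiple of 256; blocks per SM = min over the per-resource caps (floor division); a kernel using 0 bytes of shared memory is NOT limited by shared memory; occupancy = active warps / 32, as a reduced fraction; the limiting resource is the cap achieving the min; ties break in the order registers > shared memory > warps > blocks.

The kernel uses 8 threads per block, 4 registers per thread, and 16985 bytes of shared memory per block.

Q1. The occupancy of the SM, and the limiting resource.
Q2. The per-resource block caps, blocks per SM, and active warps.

Answer: occupancy 1/32, limited by shared memory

registers: 2048 blocks
shared memory: 1 block
warps: 32 blocks
blocks: 32 blocks

Answer: 1 block, 1 active warp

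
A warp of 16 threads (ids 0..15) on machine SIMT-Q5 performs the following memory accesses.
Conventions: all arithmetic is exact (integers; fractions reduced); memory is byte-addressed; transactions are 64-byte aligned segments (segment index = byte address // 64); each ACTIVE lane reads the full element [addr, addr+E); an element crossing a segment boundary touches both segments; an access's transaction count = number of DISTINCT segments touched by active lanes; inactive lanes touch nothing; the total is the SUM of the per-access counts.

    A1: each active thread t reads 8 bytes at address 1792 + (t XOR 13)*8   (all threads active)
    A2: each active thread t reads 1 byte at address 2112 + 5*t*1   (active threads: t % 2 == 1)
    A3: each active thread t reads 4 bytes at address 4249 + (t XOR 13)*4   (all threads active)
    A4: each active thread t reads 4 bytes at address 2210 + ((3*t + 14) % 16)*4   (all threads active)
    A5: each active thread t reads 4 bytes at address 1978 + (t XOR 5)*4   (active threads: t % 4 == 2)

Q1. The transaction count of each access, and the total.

A1: 2 transactions
A2: 2 transactions
A3: 2 transactions
A4: 2 transactions
A5: 1 transaction

Answer: 2,2,2,2,1; total 9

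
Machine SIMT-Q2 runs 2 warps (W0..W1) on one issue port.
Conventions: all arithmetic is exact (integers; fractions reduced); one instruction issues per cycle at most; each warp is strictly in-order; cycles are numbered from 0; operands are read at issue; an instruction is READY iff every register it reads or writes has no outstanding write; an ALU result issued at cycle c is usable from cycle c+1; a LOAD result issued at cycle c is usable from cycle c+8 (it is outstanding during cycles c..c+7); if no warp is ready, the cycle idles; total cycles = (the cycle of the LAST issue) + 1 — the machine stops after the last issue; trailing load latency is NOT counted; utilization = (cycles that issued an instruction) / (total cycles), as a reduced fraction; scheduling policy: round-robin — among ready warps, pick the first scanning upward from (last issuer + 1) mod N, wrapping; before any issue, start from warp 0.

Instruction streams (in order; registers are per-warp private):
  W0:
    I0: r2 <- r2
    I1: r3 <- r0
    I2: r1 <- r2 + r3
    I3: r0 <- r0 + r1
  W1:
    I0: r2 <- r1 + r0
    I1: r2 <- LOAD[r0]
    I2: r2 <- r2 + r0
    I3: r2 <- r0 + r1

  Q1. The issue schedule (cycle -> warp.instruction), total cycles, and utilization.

cycle 0: W0.I0
cycle 1: W1.I0
cycle 2: W0.I1
cycle 3: W1.I1
cycle 4: W0.I2
cycle 5: W0.I3
cycle 6: idle
cycle 7: idle
cycle 8: idle
cycle 9: idle
cycle 10: idle
cycle 11: W1.I2
cycle 12: W1.I3

Answer: 13 cycles, utilization 8/13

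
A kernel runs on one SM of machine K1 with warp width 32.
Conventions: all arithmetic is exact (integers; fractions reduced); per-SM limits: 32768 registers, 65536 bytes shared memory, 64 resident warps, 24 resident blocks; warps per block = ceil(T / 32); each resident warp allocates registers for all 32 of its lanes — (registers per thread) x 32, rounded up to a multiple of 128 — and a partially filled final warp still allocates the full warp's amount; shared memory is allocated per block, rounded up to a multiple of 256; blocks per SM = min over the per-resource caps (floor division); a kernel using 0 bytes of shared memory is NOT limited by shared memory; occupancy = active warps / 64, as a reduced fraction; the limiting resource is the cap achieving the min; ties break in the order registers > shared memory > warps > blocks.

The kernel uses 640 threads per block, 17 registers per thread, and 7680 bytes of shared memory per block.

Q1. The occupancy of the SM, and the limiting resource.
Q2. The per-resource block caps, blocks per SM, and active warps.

Answer: occupancy 5/8, limited by registers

registers: 2 blocks
shared memory: 8 blocks
warps: 3 blocks
blocks: 24 blocks

Answer: 2 blocks, 40 active warps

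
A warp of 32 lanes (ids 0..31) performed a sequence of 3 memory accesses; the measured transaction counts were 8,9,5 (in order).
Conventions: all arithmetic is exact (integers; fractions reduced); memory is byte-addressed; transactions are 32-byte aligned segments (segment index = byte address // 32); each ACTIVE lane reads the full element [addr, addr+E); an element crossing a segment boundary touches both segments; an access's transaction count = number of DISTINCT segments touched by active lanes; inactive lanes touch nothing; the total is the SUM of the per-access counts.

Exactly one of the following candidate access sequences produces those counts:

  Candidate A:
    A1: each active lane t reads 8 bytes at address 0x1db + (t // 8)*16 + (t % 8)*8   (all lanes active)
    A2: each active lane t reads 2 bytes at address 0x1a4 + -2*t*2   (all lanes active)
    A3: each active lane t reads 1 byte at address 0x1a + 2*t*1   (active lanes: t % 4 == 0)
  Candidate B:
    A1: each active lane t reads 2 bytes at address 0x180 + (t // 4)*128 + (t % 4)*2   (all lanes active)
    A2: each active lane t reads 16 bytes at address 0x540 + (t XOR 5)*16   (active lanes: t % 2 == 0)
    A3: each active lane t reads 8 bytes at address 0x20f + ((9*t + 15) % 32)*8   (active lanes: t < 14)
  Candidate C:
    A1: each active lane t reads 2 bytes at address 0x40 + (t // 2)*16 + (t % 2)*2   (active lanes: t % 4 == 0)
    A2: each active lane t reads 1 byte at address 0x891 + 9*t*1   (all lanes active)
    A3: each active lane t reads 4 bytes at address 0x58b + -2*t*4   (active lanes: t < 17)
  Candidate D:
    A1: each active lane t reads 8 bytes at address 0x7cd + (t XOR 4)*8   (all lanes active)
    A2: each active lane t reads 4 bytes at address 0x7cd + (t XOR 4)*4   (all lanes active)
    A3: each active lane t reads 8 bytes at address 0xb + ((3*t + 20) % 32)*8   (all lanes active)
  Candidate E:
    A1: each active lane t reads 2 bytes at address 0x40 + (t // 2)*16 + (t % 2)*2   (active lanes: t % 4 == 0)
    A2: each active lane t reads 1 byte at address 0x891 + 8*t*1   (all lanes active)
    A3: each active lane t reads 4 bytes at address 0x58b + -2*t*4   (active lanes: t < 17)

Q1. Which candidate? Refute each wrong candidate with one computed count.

A: A1 gives 5 transactions, not 8
B: A2 gives 16 transactions, not 9
C: A2 gives 10 transactions, not 9
D: A1 gives 9 transactions, not 8
E: all counts match (8,9,5)

Answer: E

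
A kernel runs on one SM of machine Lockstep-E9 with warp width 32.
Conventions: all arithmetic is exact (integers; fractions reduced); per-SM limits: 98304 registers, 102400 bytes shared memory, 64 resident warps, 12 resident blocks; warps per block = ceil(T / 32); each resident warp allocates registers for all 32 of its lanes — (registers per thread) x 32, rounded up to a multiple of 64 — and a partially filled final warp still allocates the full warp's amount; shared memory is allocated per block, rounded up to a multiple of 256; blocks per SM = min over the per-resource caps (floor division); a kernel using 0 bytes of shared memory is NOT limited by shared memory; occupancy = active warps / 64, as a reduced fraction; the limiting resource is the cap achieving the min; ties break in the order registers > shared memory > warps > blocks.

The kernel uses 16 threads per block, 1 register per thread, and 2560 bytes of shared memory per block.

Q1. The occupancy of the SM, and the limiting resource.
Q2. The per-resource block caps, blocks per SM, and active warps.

Answer: occupancy 3/16, limited by blocks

registers: 1536 blocks
shared memory: 40 blocks
warps: 64 blocks
blocks: 12 blocks

Answer: 12 blocks, 12 active warps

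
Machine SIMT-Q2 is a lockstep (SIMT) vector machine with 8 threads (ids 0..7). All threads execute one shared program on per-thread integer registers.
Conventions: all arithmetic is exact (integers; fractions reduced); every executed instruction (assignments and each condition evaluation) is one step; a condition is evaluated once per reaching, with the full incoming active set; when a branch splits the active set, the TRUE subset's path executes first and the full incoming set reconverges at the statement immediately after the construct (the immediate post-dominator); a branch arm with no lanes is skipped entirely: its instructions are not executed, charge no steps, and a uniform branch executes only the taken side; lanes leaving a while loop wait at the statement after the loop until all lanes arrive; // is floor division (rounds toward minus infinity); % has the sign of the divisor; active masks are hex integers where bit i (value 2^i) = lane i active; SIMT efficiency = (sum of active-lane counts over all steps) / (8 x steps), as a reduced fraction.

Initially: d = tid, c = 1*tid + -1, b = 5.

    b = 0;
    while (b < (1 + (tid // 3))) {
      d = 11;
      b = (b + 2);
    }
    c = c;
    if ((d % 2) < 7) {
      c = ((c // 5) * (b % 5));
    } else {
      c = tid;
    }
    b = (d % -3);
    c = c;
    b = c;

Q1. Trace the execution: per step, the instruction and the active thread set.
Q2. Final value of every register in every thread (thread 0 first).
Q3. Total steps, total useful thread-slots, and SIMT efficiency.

step 0: b <- 0                       0xff
step 1: eval (b < (1 + (tid // 3)))  0xff
step 2: d <- 11                      0xff
step 3: b <- (b + 2)                 0xff
step 4: eval (b < (1 + (tid // 3)))  0xff
step 5: d <- 11                      0xc0
step 6: b <- (b + 2)                 0xc0
step 7: eval (b < (1 + (tid // 3)))  0xc0
step 8: c <- c                       0xff
step 9: eval ((d % 2) < 7)           0xff
step 10: c <- ((c // 5) * (b % 5))    0xff
step 11: b <- (d % -3)                0xff
step 12: c <- c                       0xff
step 13: b <- c                       0xff

Answer: 14 steps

d: 11,11,11,11,11,11,11,11
c: -2,0,0,0,0,0,4,4
b: -2,0,0,0,0,0,4,4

steps = 14; useful = 94; efficiency = 94/112 = 47/56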